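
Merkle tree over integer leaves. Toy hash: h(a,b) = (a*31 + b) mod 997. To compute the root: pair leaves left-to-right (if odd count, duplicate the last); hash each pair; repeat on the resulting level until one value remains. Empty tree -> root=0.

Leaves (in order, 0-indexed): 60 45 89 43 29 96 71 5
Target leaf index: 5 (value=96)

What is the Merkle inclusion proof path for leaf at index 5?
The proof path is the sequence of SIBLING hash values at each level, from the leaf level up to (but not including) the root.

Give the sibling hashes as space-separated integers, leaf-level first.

L0 (leaves): [60, 45, 89, 43, 29, 96, 71, 5], target index=5
L1: h(60,45)=(60*31+45)%997=908 [pair 0] h(89,43)=(89*31+43)%997=808 [pair 1] h(29,96)=(29*31+96)%997=995 [pair 2] h(71,5)=(71*31+5)%997=212 [pair 3] -> [908, 808, 995, 212]
  Sibling for proof at L0: 29
L2: h(908,808)=(908*31+808)%997=43 [pair 0] h(995,212)=(995*31+212)%997=150 [pair 1] -> [43, 150]
  Sibling for proof at L1: 212
L3: h(43,150)=(43*31+150)%997=486 [pair 0] -> [486]
  Sibling for proof at L2: 43
Root: 486
Proof path (sibling hashes from leaf to root): [29, 212, 43]

Answer: 29 212 43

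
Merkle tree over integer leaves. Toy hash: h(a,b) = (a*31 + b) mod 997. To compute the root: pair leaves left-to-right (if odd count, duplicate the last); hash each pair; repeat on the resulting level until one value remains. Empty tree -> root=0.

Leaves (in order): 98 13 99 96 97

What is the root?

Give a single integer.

L0: [98, 13, 99, 96, 97]
L1: h(98,13)=(98*31+13)%997=60 h(99,96)=(99*31+96)%997=174 h(97,97)=(97*31+97)%997=113 -> [60, 174, 113]
L2: h(60,174)=(60*31+174)%997=40 h(113,113)=(113*31+113)%997=625 -> [40, 625]
L3: h(40,625)=(40*31+625)%997=868 -> [868]

Answer: 868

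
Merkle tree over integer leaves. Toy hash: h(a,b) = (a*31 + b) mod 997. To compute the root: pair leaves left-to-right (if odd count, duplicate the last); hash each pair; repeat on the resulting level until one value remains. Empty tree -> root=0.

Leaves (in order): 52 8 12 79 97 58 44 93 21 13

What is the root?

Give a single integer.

Answer: 965

Derivation:
L0: [52, 8, 12, 79, 97, 58, 44, 93, 21, 13]
L1: h(52,8)=(52*31+8)%997=623 h(12,79)=(12*31+79)%997=451 h(97,58)=(97*31+58)%997=74 h(44,93)=(44*31+93)%997=460 h(21,13)=(21*31+13)%997=664 -> [623, 451, 74, 460, 664]
L2: h(623,451)=(623*31+451)%997=821 h(74,460)=(74*31+460)%997=760 h(664,664)=(664*31+664)%997=311 -> [821, 760, 311]
L3: h(821,760)=(821*31+760)%997=289 h(311,311)=(311*31+311)%997=979 -> [289, 979]
L4: h(289,979)=(289*31+979)%997=965 -> [965]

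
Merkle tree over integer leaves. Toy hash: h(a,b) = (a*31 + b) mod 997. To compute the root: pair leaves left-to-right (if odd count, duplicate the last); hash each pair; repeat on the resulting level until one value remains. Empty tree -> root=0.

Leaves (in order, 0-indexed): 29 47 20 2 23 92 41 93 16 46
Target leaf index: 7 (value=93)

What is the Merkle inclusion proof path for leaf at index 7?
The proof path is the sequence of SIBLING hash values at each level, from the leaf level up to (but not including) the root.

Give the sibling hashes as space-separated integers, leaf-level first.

Answer: 41 805 38 676

Derivation:
L0 (leaves): [29, 47, 20, 2, 23, 92, 41, 93, 16, 46], target index=7
L1: h(29,47)=(29*31+47)%997=946 [pair 0] h(20,2)=(20*31+2)%997=622 [pair 1] h(23,92)=(23*31+92)%997=805 [pair 2] h(41,93)=(41*31+93)%997=367 [pair 3] h(16,46)=(16*31+46)%997=542 [pair 4] -> [946, 622, 805, 367, 542]
  Sibling for proof at L0: 41
L2: h(946,622)=(946*31+622)%997=38 [pair 0] h(805,367)=(805*31+367)%997=397 [pair 1] h(542,542)=(542*31+542)%997=395 [pair 2] -> [38, 397, 395]
  Sibling for proof at L1: 805
L3: h(38,397)=(38*31+397)%997=578 [pair 0] h(395,395)=(395*31+395)%997=676 [pair 1] -> [578, 676]
  Sibling for proof at L2: 38
L4: h(578,676)=(578*31+676)%997=648 [pair 0] -> [648]
  Sibling for proof at L3: 676
Root: 648
Proof path (sibling hashes from leaf to root): [41, 805, 38, 676]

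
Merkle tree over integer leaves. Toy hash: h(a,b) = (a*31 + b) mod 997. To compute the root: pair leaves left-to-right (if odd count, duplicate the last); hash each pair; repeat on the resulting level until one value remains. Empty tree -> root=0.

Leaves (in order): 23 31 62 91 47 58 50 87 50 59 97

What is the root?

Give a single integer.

Answer: 264

Derivation:
L0: [23, 31, 62, 91, 47, 58, 50, 87, 50, 59, 97]
L1: h(23,31)=(23*31+31)%997=744 h(62,91)=(62*31+91)%997=19 h(47,58)=(47*31+58)%997=518 h(50,87)=(50*31+87)%997=640 h(50,59)=(50*31+59)%997=612 h(97,97)=(97*31+97)%997=113 -> [744, 19, 518, 640, 612, 113]
L2: h(744,19)=(744*31+19)%997=152 h(518,640)=(518*31+640)%997=746 h(612,113)=(612*31+113)%997=142 -> [152, 746, 142]
L3: h(152,746)=(152*31+746)%997=473 h(142,142)=(142*31+142)%997=556 -> [473, 556]
L4: h(473,556)=(473*31+556)%997=264 -> [264]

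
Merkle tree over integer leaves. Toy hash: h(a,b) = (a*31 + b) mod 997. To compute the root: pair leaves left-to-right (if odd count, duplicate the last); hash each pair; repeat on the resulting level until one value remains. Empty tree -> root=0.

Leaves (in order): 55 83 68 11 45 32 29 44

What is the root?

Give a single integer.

Answer: 639

Derivation:
L0: [55, 83, 68, 11, 45, 32, 29, 44]
L1: h(55,83)=(55*31+83)%997=791 h(68,11)=(68*31+11)%997=125 h(45,32)=(45*31+32)%997=430 h(29,44)=(29*31+44)%997=943 -> [791, 125, 430, 943]
L2: h(791,125)=(791*31+125)%997=718 h(430,943)=(430*31+943)%997=315 -> [718, 315]
L3: h(718,315)=(718*31+315)%997=639 -> [639]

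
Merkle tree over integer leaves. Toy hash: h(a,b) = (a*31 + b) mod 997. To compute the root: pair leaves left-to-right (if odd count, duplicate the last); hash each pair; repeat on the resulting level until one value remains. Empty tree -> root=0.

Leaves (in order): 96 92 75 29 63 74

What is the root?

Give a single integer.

Answer: 471

Derivation:
L0: [96, 92, 75, 29, 63, 74]
L1: h(96,92)=(96*31+92)%997=77 h(75,29)=(75*31+29)%997=360 h(63,74)=(63*31+74)%997=33 -> [77, 360, 33]
L2: h(77,360)=(77*31+360)%997=753 h(33,33)=(33*31+33)%997=59 -> [753, 59]
L3: h(753,59)=(753*31+59)%997=471 -> [471]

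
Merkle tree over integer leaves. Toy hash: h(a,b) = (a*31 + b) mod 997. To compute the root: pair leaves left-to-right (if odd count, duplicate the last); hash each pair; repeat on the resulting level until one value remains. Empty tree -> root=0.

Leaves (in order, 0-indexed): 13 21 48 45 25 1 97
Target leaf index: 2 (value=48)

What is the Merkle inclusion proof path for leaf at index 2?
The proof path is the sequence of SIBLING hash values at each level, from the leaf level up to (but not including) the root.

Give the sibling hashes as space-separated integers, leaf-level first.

Answer: 45 424 241

Derivation:
L0 (leaves): [13, 21, 48, 45, 25, 1, 97], target index=2
L1: h(13,21)=(13*31+21)%997=424 [pair 0] h(48,45)=(48*31+45)%997=536 [pair 1] h(25,1)=(25*31+1)%997=776 [pair 2] h(97,97)=(97*31+97)%997=113 [pair 3] -> [424, 536, 776, 113]
  Sibling for proof at L0: 45
L2: h(424,536)=(424*31+536)%997=719 [pair 0] h(776,113)=(776*31+113)%997=241 [pair 1] -> [719, 241]
  Sibling for proof at L1: 424
L3: h(719,241)=(719*31+241)%997=596 [pair 0] -> [596]
  Sibling for proof at L2: 241
Root: 596
Proof path (sibling hashes from leaf to root): [45, 424, 241]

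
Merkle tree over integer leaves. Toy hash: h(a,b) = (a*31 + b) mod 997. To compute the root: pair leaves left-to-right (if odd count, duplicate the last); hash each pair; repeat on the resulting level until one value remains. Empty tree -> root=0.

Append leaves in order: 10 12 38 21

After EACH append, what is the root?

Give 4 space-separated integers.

After append 10 (leaves=[10]):
  L0: [10]
  root=10
After append 12 (leaves=[10, 12]):
  L0: [10, 12]
  L1: h(10,12)=(10*31+12)%997=322 -> [322]
  root=322
After append 38 (leaves=[10, 12, 38]):
  L0: [10, 12, 38]
  L1: h(10,12)=(10*31+12)%997=322 h(38,38)=(38*31+38)%997=219 -> [322, 219]
  L2: h(322,219)=(322*31+219)%997=231 -> [231]
  root=231
After append 21 (leaves=[10, 12, 38, 21]):
  L0: [10, 12, 38, 21]
  L1: h(10,12)=(10*31+12)%997=322 h(38,21)=(38*31+21)%997=202 -> [322, 202]
  L2: h(322,202)=(322*31+202)%997=214 -> [214]
  root=214

Answer: 10 322 231 214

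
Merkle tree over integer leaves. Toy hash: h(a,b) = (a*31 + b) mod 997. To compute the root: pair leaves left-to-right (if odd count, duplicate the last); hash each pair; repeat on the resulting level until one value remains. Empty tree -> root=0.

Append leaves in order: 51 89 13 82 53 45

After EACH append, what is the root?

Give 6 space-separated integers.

After append 51 (leaves=[51]):
  L0: [51]
  root=51
After append 89 (leaves=[51, 89]):
  L0: [51, 89]
  L1: h(51,89)=(51*31+89)%997=673 -> [673]
  root=673
After append 13 (leaves=[51, 89, 13]):
  L0: [51, 89, 13]
  L1: h(51,89)=(51*31+89)%997=673 h(13,13)=(13*31+13)%997=416 -> [673, 416]
  L2: h(673,416)=(673*31+416)%997=342 -> [342]
  root=342
After append 82 (leaves=[51, 89, 13, 82]):
  L0: [51, 89, 13, 82]
  L1: h(51,89)=(51*31+89)%997=673 h(13,82)=(13*31+82)%997=485 -> [673, 485]
  L2: h(673,485)=(673*31+485)%997=411 -> [411]
  root=411
After append 53 (leaves=[51, 89, 13, 82, 53]):
  L0: [51, 89, 13, 82, 53]
  L1: h(51,89)=(51*31+89)%997=673 h(13,82)=(13*31+82)%997=485 h(53,53)=(53*31+53)%997=699 -> [673, 485, 699]
  L2: h(673,485)=(673*31+485)%997=411 h(699,699)=(699*31+699)%997=434 -> [411, 434]
  L3: h(411,434)=(411*31+434)%997=214 -> [214]
  root=214
After append 45 (leaves=[51, 89, 13, 82, 53, 45]):
  L0: [51, 89, 13, 82, 53, 45]
  L1: h(51,89)=(51*31+89)%997=673 h(13,82)=(13*31+82)%997=485 h(53,45)=(53*31+45)%997=691 -> [673, 485, 691]
  L2: h(673,485)=(673*31+485)%997=411 h(691,691)=(691*31+691)%997=178 -> [411, 178]
  L3: h(411,178)=(411*31+178)%997=955 -> [955]
  root=955

Answer: 51 673 342 411 214 955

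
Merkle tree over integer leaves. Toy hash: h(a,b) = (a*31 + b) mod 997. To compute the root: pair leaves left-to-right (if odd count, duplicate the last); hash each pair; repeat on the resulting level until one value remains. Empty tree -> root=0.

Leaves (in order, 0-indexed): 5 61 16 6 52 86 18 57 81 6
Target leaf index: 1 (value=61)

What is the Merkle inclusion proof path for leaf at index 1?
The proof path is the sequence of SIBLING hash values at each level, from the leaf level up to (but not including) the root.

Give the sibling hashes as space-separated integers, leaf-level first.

L0 (leaves): [5, 61, 16, 6, 52, 86, 18, 57, 81, 6], target index=1
L1: h(5,61)=(5*31+61)%997=216 [pair 0] h(16,6)=(16*31+6)%997=502 [pair 1] h(52,86)=(52*31+86)%997=701 [pair 2] h(18,57)=(18*31+57)%997=615 [pair 3] h(81,6)=(81*31+6)%997=523 [pair 4] -> [216, 502, 701, 615, 523]
  Sibling for proof at L0: 5
L2: h(216,502)=(216*31+502)%997=219 [pair 0] h(701,615)=(701*31+615)%997=412 [pair 1] h(523,523)=(523*31+523)%997=784 [pair 2] -> [219, 412, 784]
  Sibling for proof at L1: 502
L3: h(219,412)=(219*31+412)%997=222 [pair 0] h(784,784)=(784*31+784)%997=163 [pair 1] -> [222, 163]
  Sibling for proof at L2: 412
L4: h(222,163)=(222*31+163)%997=66 [pair 0] -> [66]
  Sibling for proof at L3: 163
Root: 66
Proof path (sibling hashes from leaf to root): [5, 502, 412, 163]

Answer: 5 502 412 163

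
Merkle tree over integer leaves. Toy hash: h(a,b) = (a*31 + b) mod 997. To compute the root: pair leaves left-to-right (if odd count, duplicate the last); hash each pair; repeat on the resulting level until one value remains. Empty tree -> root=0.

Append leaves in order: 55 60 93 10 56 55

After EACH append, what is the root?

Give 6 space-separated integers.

After append 55 (leaves=[55]):
  L0: [55]
  root=55
After append 60 (leaves=[55, 60]):
  L0: [55, 60]
  L1: h(55,60)=(55*31+60)%997=768 -> [768]
  root=768
After append 93 (leaves=[55, 60, 93]):
  L0: [55, 60, 93]
  L1: h(55,60)=(55*31+60)%997=768 h(93,93)=(93*31+93)%997=982 -> [768, 982]
  L2: h(768,982)=(768*31+982)%997=862 -> [862]
  root=862
After append 10 (leaves=[55, 60, 93, 10]):
  L0: [55, 60, 93, 10]
  L1: h(55,60)=(55*31+60)%997=768 h(93,10)=(93*31+10)%997=899 -> [768, 899]
  L2: h(768,899)=(768*31+899)%997=779 -> [779]
  root=779
After append 56 (leaves=[55, 60, 93, 10, 56]):
  L0: [55, 60, 93, 10, 56]
  L1: h(55,60)=(55*31+60)%997=768 h(93,10)=(93*31+10)%997=899 h(56,56)=(56*31+56)%997=795 -> [768, 899, 795]
  L2: h(768,899)=(768*31+899)%997=779 h(795,795)=(795*31+795)%997=515 -> [779, 515]
  L3: h(779,515)=(779*31+515)%997=736 -> [736]
  root=736
After append 55 (leaves=[55, 60, 93, 10, 56, 55]):
  L0: [55, 60, 93, 10, 56, 55]
  L1: h(55,60)=(55*31+60)%997=768 h(93,10)=(93*31+10)%997=899 h(56,55)=(56*31+55)%997=794 -> [768, 899, 794]
  L2: h(768,899)=(768*31+899)%997=779 h(794,794)=(794*31+794)%997=483 -> [779, 483]
  L3: h(779,483)=(779*31+483)%997=704 -> [704]
  root=704

Answer: 55 768 862 779 736 704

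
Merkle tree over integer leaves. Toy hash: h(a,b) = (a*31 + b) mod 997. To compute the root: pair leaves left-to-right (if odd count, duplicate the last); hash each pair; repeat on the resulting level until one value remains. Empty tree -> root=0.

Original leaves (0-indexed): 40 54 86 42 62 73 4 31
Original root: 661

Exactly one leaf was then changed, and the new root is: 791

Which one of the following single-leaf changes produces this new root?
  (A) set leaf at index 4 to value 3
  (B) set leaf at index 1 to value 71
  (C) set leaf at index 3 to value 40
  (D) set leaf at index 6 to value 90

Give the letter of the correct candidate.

Original leaves: [40, 54, 86, 42, 62, 73, 4, 31]
Target new root: 791
Try each candidate change and compute the resulting root:
Candidate A: set leaf[4] = 3 -> leaves = [40, 54, 86, 42, 3, 73, 4, 31]
  L0: [40, 54, 86, 42, 3, 73, 4, 31]
  L1: h(40,54)=(40*31+54)%997=297 h(86,42)=(86*31+42)%997=714 h(3,73)=(3*31+73)%997=166 h(4,31)=(4*31+31)%997=155 -> [297, 714, 166, 155]
  L2: h(297,714)=(297*31+714)%997=948 h(166,155)=(166*31+155)%997=316 -> [948, 316]
  L3: h(948,316)=(948*31+316)%997=791 -> [791]
  root = 791 == target 791  ** MATCH **
Candidate B: set leaf[1] = 71 -> leaves = [40, 71, 86, 42, 62, 73, 4, 31]
  L0: [40, 71, 86, 42, 62, 73, 4, 31]
  L1: h(40,71)=(40*31+71)%997=314 h(86,42)=(86*31+42)%997=714 h(62,73)=(62*31+73)%997=1 h(4,31)=(4*31+31)%997=155 -> [314, 714, 1, 155]
  L2: h(314,714)=(314*31+714)%997=478 h(1,155)=(1*31+155)%997=186 -> [478, 186]
  L3: h(478,186)=(478*31+186)%997=49 -> [49]
  root = 49 != target 791
Candidate C: set leaf[3] = 40 -> leaves = [40, 54, 86, 40, 62, 73, 4, 31]
  L0: [40, 54, 86, 40, 62, 73, 4, 31]
  L1: h(40,54)=(40*31+54)%997=297 h(86,40)=(86*31+40)%997=712 h(62,73)=(62*31+73)%997=1 h(4,31)=(4*31+31)%997=155 -> [297, 712, 1, 155]
  L2: h(297,712)=(297*31+712)%997=946 h(1,155)=(1*31+155)%997=186 -> [946, 186]
  L3: h(946,186)=(946*31+186)%997=599 -> [599]
  root = 599 != target 791
Candidate D: set leaf[6] = 90 -> leaves = [40, 54, 86, 42, 62, 73, 90, 31]
  L0: [40, 54, 86, 42, 62, 73, 90, 31]
  L1: h(40,54)=(40*31+54)%997=297 h(86,42)=(86*31+42)%997=714 h(62,73)=(62*31+73)%997=1 h(90,31)=(90*31+31)%997=827 -> [297, 714, 1, 827]
  L2: h(297,714)=(297*31+714)%997=948 h(1,827)=(1*31+827)%997=858 -> [948, 858]
  L3: h(948,858)=(948*31+858)%997=336 -> [336]
  root = 336 != target 791
Candidate A produces the target root.

Answer: A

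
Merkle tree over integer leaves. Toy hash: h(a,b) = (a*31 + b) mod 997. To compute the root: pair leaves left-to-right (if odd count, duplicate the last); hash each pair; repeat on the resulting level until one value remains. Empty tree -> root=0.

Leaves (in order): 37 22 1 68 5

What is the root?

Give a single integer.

L0: [37, 22, 1, 68, 5]
L1: h(37,22)=(37*31+22)%997=172 h(1,68)=(1*31+68)%997=99 h(5,5)=(5*31+5)%997=160 -> [172, 99, 160]
L2: h(172,99)=(172*31+99)%997=446 h(160,160)=(160*31+160)%997=135 -> [446, 135]
L3: h(446,135)=(446*31+135)%997=3 -> [3]

Answer: 3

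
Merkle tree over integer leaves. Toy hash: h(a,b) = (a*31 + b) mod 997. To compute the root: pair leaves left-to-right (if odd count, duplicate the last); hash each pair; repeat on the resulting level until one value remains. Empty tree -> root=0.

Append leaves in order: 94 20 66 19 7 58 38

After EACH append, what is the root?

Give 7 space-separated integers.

After append 94 (leaves=[94]):
  L0: [94]
  root=94
After append 20 (leaves=[94, 20]):
  L0: [94, 20]
  L1: h(94,20)=(94*31+20)%997=940 -> [940]
  root=940
After append 66 (leaves=[94, 20, 66]):
  L0: [94, 20, 66]
  L1: h(94,20)=(94*31+20)%997=940 h(66,66)=(66*31+66)%997=118 -> [940, 118]
  L2: h(940,118)=(940*31+118)%997=345 -> [345]
  root=345
After append 19 (leaves=[94, 20, 66, 19]):
  L0: [94, 20, 66, 19]
  L1: h(94,20)=(94*31+20)%997=940 h(66,19)=(66*31+19)%997=71 -> [940, 71]
  L2: h(940,71)=(940*31+71)%997=298 -> [298]
  root=298
After append 7 (leaves=[94, 20, 66, 19, 7]):
  L0: [94, 20, 66, 19, 7]
  L1: h(94,20)=(94*31+20)%997=940 h(66,19)=(66*31+19)%997=71 h(7,7)=(7*31+7)%997=224 -> [940, 71, 224]
  L2: h(940,71)=(940*31+71)%997=298 h(224,224)=(224*31+224)%997=189 -> [298, 189]
  L3: h(298,189)=(298*31+189)%997=454 -> [454]
  root=454
After append 58 (leaves=[94, 20, 66, 19, 7, 58]):
  L0: [94, 20, 66, 19, 7, 58]
  L1: h(94,20)=(94*31+20)%997=940 h(66,19)=(66*31+19)%997=71 h(7,58)=(7*31+58)%997=275 -> [940, 71, 275]
  L2: h(940,71)=(940*31+71)%997=298 h(275,275)=(275*31+275)%997=824 -> [298, 824]
  L3: h(298,824)=(298*31+824)%997=92 -> [92]
  root=92
After append 38 (leaves=[94, 20, 66, 19, 7, 58, 38]):
  L0: [94, 20, 66, 19, 7, 58, 38]
  L1: h(94,20)=(94*31+20)%997=940 h(66,19)=(66*31+19)%997=71 h(7,58)=(7*31+58)%997=275 h(38,38)=(38*31+38)%997=219 -> [940, 71, 275, 219]
  L2: h(940,71)=(940*31+71)%997=298 h(275,219)=(275*31+219)%997=768 -> [298, 768]
  L3: h(298,768)=(298*31+768)%997=36 -> [36]
  root=36

Answer: 94 940 345 298 454 92 36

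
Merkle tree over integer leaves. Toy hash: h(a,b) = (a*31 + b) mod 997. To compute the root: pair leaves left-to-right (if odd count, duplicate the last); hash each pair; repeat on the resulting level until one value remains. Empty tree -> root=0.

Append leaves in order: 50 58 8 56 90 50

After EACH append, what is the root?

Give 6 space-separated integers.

Answer: 50 611 254 302 825 542

Derivation:
After append 50 (leaves=[50]):
  L0: [50]
  root=50
After append 58 (leaves=[50, 58]):
  L0: [50, 58]
  L1: h(50,58)=(50*31+58)%997=611 -> [611]
  root=611
After append 8 (leaves=[50, 58, 8]):
  L0: [50, 58, 8]
  L1: h(50,58)=(50*31+58)%997=611 h(8,8)=(8*31+8)%997=256 -> [611, 256]
  L2: h(611,256)=(611*31+256)%997=254 -> [254]
  root=254
After append 56 (leaves=[50, 58, 8, 56]):
  L0: [50, 58, 8, 56]
  L1: h(50,58)=(50*31+58)%997=611 h(8,56)=(8*31+56)%997=304 -> [611, 304]
  L2: h(611,304)=(611*31+304)%997=302 -> [302]
  root=302
After append 90 (leaves=[50, 58, 8, 56, 90]):
  L0: [50, 58, 8, 56, 90]
  L1: h(50,58)=(50*31+58)%997=611 h(8,56)=(8*31+56)%997=304 h(90,90)=(90*31+90)%997=886 -> [611, 304, 886]
  L2: h(611,304)=(611*31+304)%997=302 h(886,886)=(886*31+886)%997=436 -> [302, 436]
  L3: h(302,436)=(302*31+436)%997=825 -> [825]
  root=825
After append 50 (leaves=[50, 58, 8, 56, 90, 50]):
  L0: [50, 58, 8, 56, 90, 50]
  L1: h(50,58)=(50*31+58)%997=611 h(8,56)=(8*31+56)%997=304 h(90,50)=(90*31+50)%997=846 -> [611, 304, 846]
  L2: h(611,304)=(611*31+304)%997=302 h(846,846)=(846*31+846)%997=153 -> [302, 153]
  L3: h(302,153)=(302*31+153)%997=542 -> [542]
  root=542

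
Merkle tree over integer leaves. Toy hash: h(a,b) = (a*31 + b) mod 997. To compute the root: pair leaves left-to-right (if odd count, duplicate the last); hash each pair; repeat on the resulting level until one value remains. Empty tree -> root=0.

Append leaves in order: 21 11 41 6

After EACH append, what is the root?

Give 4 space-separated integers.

After append 21 (leaves=[21]):
  L0: [21]
  root=21
After append 11 (leaves=[21, 11]):
  L0: [21, 11]
  L1: h(21,11)=(21*31+11)%997=662 -> [662]
  root=662
After append 41 (leaves=[21, 11, 41]):
  L0: [21, 11, 41]
  L1: h(21,11)=(21*31+11)%997=662 h(41,41)=(41*31+41)%997=315 -> [662, 315]
  L2: h(662,315)=(662*31+315)%997=897 -> [897]
  root=897
After append 6 (leaves=[21, 11, 41, 6]):
  L0: [21, 11, 41, 6]
  L1: h(21,11)=(21*31+11)%997=662 h(41,6)=(41*31+6)%997=280 -> [662, 280]
  L2: h(662,280)=(662*31+280)%997=862 -> [862]
  root=862

Answer: 21 662 897 862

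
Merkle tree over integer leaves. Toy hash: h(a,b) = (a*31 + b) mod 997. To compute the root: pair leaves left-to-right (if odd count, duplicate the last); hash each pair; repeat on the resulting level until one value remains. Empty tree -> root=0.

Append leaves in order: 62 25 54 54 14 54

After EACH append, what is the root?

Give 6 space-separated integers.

Answer: 62 950 271 271 803 89

Derivation:
After append 62 (leaves=[62]):
  L0: [62]
  root=62
After append 25 (leaves=[62, 25]):
  L0: [62, 25]
  L1: h(62,25)=(62*31+25)%997=950 -> [950]
  root=950
After append 54 (leaves=[62, 25, 54]):
  L0: [62, 25, 54]
  L1: h(62,25)=(62*31+25)%997=950 h(54,54)=(54*31+54)%997=731 -> [950, 731]
  L2: h(950,731)=(950*31+731)%997=271 -> [271]
  root=271
After append 54 (leaves=[62, 25, 54, 54]):
  L0: [62, 25, 54, 54]
  L1: h(62,25)=(62*31+25)%997=950 h(54,54)=(54*31+54)%997=731 -> [950, 731]
  L2: h(950,731)=(950*31+731)%997=271 -> [271]
  root=271
After append 14 (leaves=[62, 25, 54, 54, 14]):
  L0: [62, 25, 54, 54, 14]
  L1: h(62,25)=(62*31+25)%997=950 h(54,54)=(54*31+54)%997=731 h(14,14)=(14*31+14)%997=448 -> [950, 731, 448]
  L2: h(950,731)=(950*31+731)%997=271 h(448,448)=(448*31+448)%997=378 -> [271, 378]
  L3: h(271,378)=(271*31+378)%997=803 -> [803]
  root=803
After append 54 (leaves=[62, 25, 54, 54, 14, 54]):
  L0: [62, 25, 54, 54, 14, 54]
  L1: h(62,25)=(62*31+25)%997=950 h(54,54)=(54*31+54)%997=731 h(14,54)=(14*31+54)%997=488 -> [950, 731, 488]
  L2: h(950,731)=(950*31+731)%997=271 h(488,488)=(488*31+488)%997=661 -> [271, 661]
  L3: h(271,661)=(271*31+661)%997=89 -> [89]
  root=89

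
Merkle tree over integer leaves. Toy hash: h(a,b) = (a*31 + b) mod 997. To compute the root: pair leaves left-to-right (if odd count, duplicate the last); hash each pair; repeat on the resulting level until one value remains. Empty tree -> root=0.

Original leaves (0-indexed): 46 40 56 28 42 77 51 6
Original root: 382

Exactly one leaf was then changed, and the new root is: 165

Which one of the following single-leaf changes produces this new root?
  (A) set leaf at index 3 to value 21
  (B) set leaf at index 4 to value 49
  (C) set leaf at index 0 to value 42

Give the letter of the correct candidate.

Answer: A

Derivation:
Original leaves: [46, 40, 56, 28, 42, 77, 51, 6]
Target new root: 165
Try each candidate change and compute the resulting root:
Candidate A: set leaf[3] = 21 -> leaves = [46, 40, 56, 21, 42, 77, 51, 6]
  L0: [46, 40, 56, 21, 42, 77, 51, 6]
  L1: h(46,40)=(46*31+40)%997=469 h(56,21)=(56*31+21)%997=760 h(42,77)=(42*31+77)%997=382 h(51,6)=(51*31+6)%997=590 -> [469, 760, 382, 590]
  L2: h(469,760)=(469*31+760)%997=344 h(382,590)=(382*31+590)%997=468 -> [344, 468]
  L3: h(344,468)=(344*31+468)%997=165 -> [165]
  root = 165 == target 165  ** MATCH **
Candidate B: set leaf[4] = 49 -> leaves = [46, 40, 56, 28, 49, 77, 51, 6]
  L0: [46, 40, 56, 28, 49, 77, 51, 6]
  L1: h(46,40)=(46*31+40)%997=469 h(56,28)=(56*31+28)%997=767 h(49,77)=(49*31+77)%997=599 h(51,6)=(51*31+6)%997=590 -> [469, 767, 599, 590]
  L2: h(469,767)=(469*31+767)%997=351 h(599,590)=(599*31+590)%997=216 -> [351, 216]
  L3: h(351,216)=(351*31+216)%997=130 -> [130]
  root = 130 != target 165
Candidate C: set leaf[0] = 42 -> leaves = [42, 40, 56, 28, 42, 77, 51, 6]
  L0: [42, 40, 56, 28, 42, 77, 51, 6]
  L1: h(42,40)=(42*31+40)%997=345 h(56,28)=(56*31+28)%997=767 h(42,77)=(42*31+77)%997=382 h(51,6)=(51*31+6)%997=590 -> [345, 767, 382, 590]
  L2: h(345,767)=(345*31+767)%997=495 h(382,590)=(382*31+590)%997=468 -> [495, 468]
  L3: h(495,468)=(495*31+468)%997=858 -> [858]
  root = 858 != target 165
Candidate A produces the target root.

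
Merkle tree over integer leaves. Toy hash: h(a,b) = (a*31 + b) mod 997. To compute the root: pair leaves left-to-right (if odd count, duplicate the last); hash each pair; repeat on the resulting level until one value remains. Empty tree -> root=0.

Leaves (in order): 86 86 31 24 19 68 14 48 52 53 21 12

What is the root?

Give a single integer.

L0: [86, 86, 31, 24, 19, 68, 14, 48, 52, 53, 21, 12]
L1: h(86,86)=(86*31+86)%997=758 h(31,24)=(31*31+24)%997=985 h(19,68)=(19*31+68)%997=657 h(14,48)=(14*31+48)%997=482 h(52,53)=(52*31+53)%997=668 h(21,12)=(21*31+12)%997=663 -> [758, 985, 657, 482, 668, 663]
L2: h(758,985)=(758*31+985)%997=555 h(657,482)=(657*31+482)%997=909 h(668,663)=(668*31+663)%997=434 -> [555, 909, 434]
L3: h(555,909)=(555*31+909)%997=168 h(434,434)=(434*31+434)%997=927 -> [168, 927]
L4: h(168,927)=(168*31+927)%997=153 -> [153]

Answer: 153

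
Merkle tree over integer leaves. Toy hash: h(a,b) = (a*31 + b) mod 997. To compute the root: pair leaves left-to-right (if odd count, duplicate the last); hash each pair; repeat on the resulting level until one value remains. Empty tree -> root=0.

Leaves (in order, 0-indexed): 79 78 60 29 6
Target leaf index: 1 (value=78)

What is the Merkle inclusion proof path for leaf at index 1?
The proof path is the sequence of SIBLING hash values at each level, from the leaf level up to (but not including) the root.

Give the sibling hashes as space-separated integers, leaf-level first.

Answer: 79 892 162

Derivation:
L0 (leaves): [79, 78, 60, 29, 6], target index=1
L1: h(79,78)=(79*31+78)%997=533 [pair 0] h(60,29)=(60*31+29)%997=892 [pair 1] h(6,6)=(6*31+6)%997=192 [pair 2] -> [533, 892, 192]
  Sibling for proof at L0: 79
L2: h(533,892)=(533*31+892)%997=466 [pair 0] h(192,192)=(192*31+192)%997=162 [pair 1] -> [466, 162]
  Sibling for proof at L1: 892
L3: h(466,162)=(466*31+162)%997=650 [pair 0] -> [650]
  Sibling for proof at L2: 162
Root: 650
Proof path (sibling hashes from leaf to root): [79, 892, 162]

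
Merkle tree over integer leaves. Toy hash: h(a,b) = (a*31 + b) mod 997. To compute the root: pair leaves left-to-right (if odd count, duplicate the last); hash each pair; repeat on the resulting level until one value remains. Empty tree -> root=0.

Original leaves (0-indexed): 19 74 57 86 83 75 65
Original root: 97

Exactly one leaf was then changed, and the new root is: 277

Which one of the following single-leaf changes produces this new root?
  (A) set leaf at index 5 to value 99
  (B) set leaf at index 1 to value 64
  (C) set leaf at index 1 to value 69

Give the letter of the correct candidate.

Original leaves: [19, 74, 57, 86, 83, 75, 65]
Target new root: 277
Try each candidate change and compute the resulting root:
Candidate A: set leaf[5] = 99 -> leaves = [19, 74, 57, 86, 83, 99, 65]
  L0: [19, 74, 57, 86, 83, 99, 65]
  L1: h(19,74)=(19*31+74)%997=663 h(57,86)=(57*31+86)%997=856 h(83,99)=(83*31+99)%997=678 h(65,65)=(65*31+65)%997=86 -> [663, 856, 678, 86]
  L2: h(663,856)=(663*31+856)%997=472 h(678,86)=(678*31+86)%997=167 -> [472, 167]
  L3: h(472,167)=(472*31+167)%997=841 -> [841]
  root = 841 != target 277
Candidate B: set leaf[1] = 64 -> leaves = [19, 64, 57, 86, 83, 75, 65]
  L0: [19, 64, 57, 86, 83, 75, 65]
  L1: h(19,64)=(19*31+64)%997=653 h(57,86)=(57*31+86)%997=856 h(83,75)=(83*31+75)%997=654 h(65,65)=(65*31+65)%997=86 -> [653, 856, 654, 86]
  L2: h(653,856)=(653*31+856)%997=162 h(654,86)=(654*31+86)%997=420 -> [162, 420]
  L3: h(162,420)=(162*31+420)%997=457 -> [457]
  root = 457 != target 277
Candidate C: set leaf[1] = 69 -> leaves = [19, 69, 57, 86, 83, 75, 65]
  L0: [19, 69, 57, 86, 83, 75, 65]
  L1: h(19,69)=(19*31+69)%997=658 h(57,86)=(57*31+86)%997=856 h(83,75)=(83*31+75)%997=654 h(65,65)=(65*31+65)%997=86 -> [658, 856, 654, 86]
  L2: h(658,856)=(658*31+856)%997=317 h(654,86)=(654*31+86)%997=420 -> [317, 420]
  L3: h(317,420)=(317*31+420)%997=277 -> [277]
  root = 277 == target 277  ** MATCH **
Candidate C produces the target root.

Answer: C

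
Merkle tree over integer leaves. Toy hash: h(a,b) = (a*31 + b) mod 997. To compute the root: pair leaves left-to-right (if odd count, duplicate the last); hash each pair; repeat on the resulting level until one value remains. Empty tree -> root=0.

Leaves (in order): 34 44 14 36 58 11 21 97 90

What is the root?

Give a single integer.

L0: [34, 44, 14, 36, 58, 11, 21, 97, 90]
L1: h(34,44)=(34*31+44)%997=101 h(14,36)=(14*31+36)%997=470 h(58,11)=(58*31+11)%997=812 h(21,97)=(21*31+97)%997=748 h(90,90)=(90*31+90)%997=886 -> [101, 470, 812, 748, 886]
L2: h(101,470)=(101*31+470)%997=610 h(812,748)=(812*31+748)%997=995 h(886,886)=(886*31+886)%997=436 -> [610, 995, 436]
L3: h(610,995)=(610*31+995)%997=962 h(436,436)=(436*31+436)%997=991 -> [962, 991]
L4: h(962,991)=(962*31+991)%997=903 -> [903]

Answer: 903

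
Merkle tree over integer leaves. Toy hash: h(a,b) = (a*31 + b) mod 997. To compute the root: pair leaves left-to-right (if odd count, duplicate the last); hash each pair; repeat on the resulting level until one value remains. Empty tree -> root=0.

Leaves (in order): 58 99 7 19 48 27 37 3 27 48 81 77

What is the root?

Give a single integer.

L0: [58, 99, 7, 19, 48, 27, 37, 3, 27, 48, 81, 77]
L1: h(58,99)=(58*31+99)%997=900 h(7,19)=(7*31+19)%997=236 h(48,27)=(48*31+27)%997=518 h(37,3)=(37*31+3)%997=153 h(27,48)=(27*31+48)%997=885 h(81,77)=(81*31+77)%997=594 -> [900, 236, 518, 153, 885, 594]
L2: h(900,236)=(900*31+236)%997=220 h(518,153)=(518*31+153)%997=259 h(885,594)=(885*31+594)%997=113 -> [220, 259, 113]
L3: h(220,259)=(220*31+259)%997=100 h(113,113)=(113*31+113)%997=625 -> [100, 625]
L4: h(100,625)=(100*31+625)%997=734 -> [734]

Answer: 734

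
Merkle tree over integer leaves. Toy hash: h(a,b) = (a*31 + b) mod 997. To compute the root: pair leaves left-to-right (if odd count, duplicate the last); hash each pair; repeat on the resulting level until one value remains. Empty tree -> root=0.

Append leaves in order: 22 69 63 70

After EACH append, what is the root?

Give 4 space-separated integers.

Answer: 22 751 372 379

Derivation:
After append 22 (leaves=[22]):
  L0: [22]
  root=22
After append 69 (leaves=[22, 69]):
  L0: [22, 69]
  L1: h(22,69)=(22*31+69)%997=751 -> [751]
  root=751
After append 63 (leaves=[22, 69, 63]):
  L0: [22, 69, 63]
  L1: h(22,69)=(22*31+69)%997=751 h(63,63)=(63*31+63)%997=22 -> [751, 22]
  L2: h(751,22)=(751*31+22)%997=372 -> [372]
  root=372
After append 70 (leaves=[22, 69, 63, 70]):
  L0: [22, 69, 63, 70]
  L1: h(22,69)=(22*31+69)%997=751 h(63,70)=(63*31+70)%997=29 -> [751, 29]
  L2: h(751,29)=(751*31+29)%997=379 -> [379]
  root=379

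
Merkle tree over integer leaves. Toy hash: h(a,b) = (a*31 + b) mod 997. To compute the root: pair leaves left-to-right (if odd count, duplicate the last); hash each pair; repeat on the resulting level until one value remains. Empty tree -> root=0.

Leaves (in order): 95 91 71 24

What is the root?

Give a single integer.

Answer: 629

Derivation:
L0: [95, 91, 71, 24]
L1: h(95,91)=(95*31+91)%997=45 h(71,24)=(71*31+24)%997=231 -> [45, 231]
L2: h(45,231)=(45*31+231)%997=629 -> [629]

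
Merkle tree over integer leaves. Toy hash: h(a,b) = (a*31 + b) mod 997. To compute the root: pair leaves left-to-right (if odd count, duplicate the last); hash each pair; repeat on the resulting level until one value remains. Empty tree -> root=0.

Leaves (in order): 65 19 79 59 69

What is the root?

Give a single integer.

L0: [65, 19, 79, 59, 69]
L1: h(65,19)=(65*31+19)%997=40 h(79,59)=(79*31+59)%997=514 h(69,69)=(69*31+69)%997=214 -> [40, 514, 214]
L2: h(40,514)=(40*31+514)%997=757 h(214,214)=(214*31+214)%997=866 -> [757, 866]
L3: h(757,866)=(757*31+866)%997=405 -> [405]

Answer: 405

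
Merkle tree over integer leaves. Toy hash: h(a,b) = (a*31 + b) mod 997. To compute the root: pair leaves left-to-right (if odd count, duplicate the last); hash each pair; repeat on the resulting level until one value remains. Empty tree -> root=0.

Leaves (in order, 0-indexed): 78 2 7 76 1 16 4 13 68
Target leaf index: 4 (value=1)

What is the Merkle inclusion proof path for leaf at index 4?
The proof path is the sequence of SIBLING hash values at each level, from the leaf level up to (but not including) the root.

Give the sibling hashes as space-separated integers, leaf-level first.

L0 (leaves): [78, 2, 7, 76, 1, 16, 4, 13, 68], target index=4
L1: h(78,2)=(78*31+2)%997=426 [pair 0] h(7,76)=(7*31+76)%997=293 [pair 1] h(1,16)=(1*31+16)%997=47 [pair 2] h(4,13)=(4*31+13)%997=137 [pair 3] h(68,68)=(68*31+68)%997=182 [pair 4] -> [426, 293, 47, 137, 182]
  Sibling for proof at L0: 16
L2: h(426,293)=(426*31+293)%997=538 [pair 0] h(47,137)=(47*31+137)%997=597 [pair 1] h(182,182)=(182*31+182)%997=839 [pair 2] -> [538, 597, 839]
  Sibling for proof at L1: 137
L3: h(538,597)=(538*31+597)%997=326 [pair 0] h(839,839)=(839*31+839)%997=926 [pair 1] -> [326, 926]
  Sibling for proof at L2: 538
L4: h(326,926)=(326*31+926)%997=65 [pair 0] -> [65]
  Sibling for proof at L3: 926
Root: 65
Proof path (sibling hashes from leaf to root): [16, 137, 538, 926]

Answer: 16 137 538 926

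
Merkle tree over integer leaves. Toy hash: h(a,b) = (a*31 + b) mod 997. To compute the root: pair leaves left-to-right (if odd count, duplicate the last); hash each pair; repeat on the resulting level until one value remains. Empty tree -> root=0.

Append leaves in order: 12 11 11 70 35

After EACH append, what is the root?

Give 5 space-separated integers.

Answer: 12 383 261 320 895

Derivation:
After append 12 (leaves=[12]):
  L0: [12]
  root=12
After append 11 (leaves=[12, 11]):
  L0: [12, 11]
  L1: h(12,11)=(12*31+11)%997=383 -> [383]
  root=383
After append 11 (leaves=[12, 11, 11]):
  L0: [12, 11, 11]
  L1: h(12,11)=(12*31+11)%997=383 h(11,11)=(11*31+11)%997=352 -> [383, 352]
  L2: h(383,352)=(383*31+352)%997=261 -> [261]
  root=261
After append 70 (leaves=[12, 11, 11, 70]):
  L0: [12, 11, 11, 70]
  L1: h(12,11)=(12*31+11)%997=383 h(11,70)=(11*31+70)%997=411 -> [383, 411]
  L2: h(383,411)=(383*31+411)%997=320 -> [320]
  root=320
After append 35 (leaves=[12, 11, 11, 70, 35]):
  L0: [12, 11, 11, 70, 35]
  L1: h(12,11)=(12*31+11)%997=383 h(11,70)=(11*31+70)%997=411 h(35,35)=(35*31+35)%997=123 -> [383, 411, 123]
  L2: h(383,411)=(383*31+411)%997=320 h(123,123)=(123*31+123)%997=945 -> [320, 945]
  L3: h(320,945)=(320*31+945)%997=895 -> [895]
  root=895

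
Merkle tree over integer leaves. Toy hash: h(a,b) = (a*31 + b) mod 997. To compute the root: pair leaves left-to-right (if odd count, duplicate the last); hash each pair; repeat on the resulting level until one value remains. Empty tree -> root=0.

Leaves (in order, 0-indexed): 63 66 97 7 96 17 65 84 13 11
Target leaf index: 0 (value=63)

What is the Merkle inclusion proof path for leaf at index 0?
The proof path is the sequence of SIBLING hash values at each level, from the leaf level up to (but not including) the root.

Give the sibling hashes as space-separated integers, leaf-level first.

L0 (leaves): [63, 66, 97, 7, 96, 17, 65, 84, 13, 11], target index=0
L1: h(63,66)=(63*31+66)%997=25 [pair 0] h(97,7)=(97*31+7)%997=23 [pair 1] h(96,17)=(96*31+17)%997=2 [pair 2] h(65,84)=(65*31+84)%997=105 [pair 3] h(13,11)=(13*31+11)%997=414 [pair 4] -> [25, 23, 2, 105, 414]
  Sibling for proof at L0: 66
L2: h(25,23)=(25*31+23)%997=798 [pair 0] h(2,105)=(2*31+105)%997=167 [pair 1] h(414,414)=(414*31+414)%997=287 [pair 2] -> [798, 167, 287]
  Sibling for proof at L1: 23
L3: h(798,167)=(798*31+167)%997=977 [pair 0] h(287,287)=(287*31+287)%997=211 [pair 1] -> [977, 211]
  Sibling for proof at L2: 167
L4: h(977,211)=(977*31+211)%997=588 [pair 0] -> [588]
  Sibling for proof at L3: 211
Root: 588
Proof path (sibling hashes from leaf to root): [66, 23, 167, 211]

Answer: 66 23 167 211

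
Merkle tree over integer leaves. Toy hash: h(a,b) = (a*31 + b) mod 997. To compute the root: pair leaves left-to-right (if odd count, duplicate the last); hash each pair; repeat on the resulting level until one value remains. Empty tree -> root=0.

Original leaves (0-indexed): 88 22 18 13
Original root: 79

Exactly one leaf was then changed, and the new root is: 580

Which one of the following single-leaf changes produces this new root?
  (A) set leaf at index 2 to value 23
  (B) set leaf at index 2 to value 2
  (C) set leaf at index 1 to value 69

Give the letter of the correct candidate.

Original leaves: [88, 22, 18, 13]
Target new root: 580
Try each candidate change and compute the resulting root:
Candidate A: set leaf[2] = 23 -> leaves = [88, 22, 23, 13]
  L0: [88, 22, 23, 13]
  L1: h(88,22)=(88*31+22)%997=756 h(23,13)=(23*31+13)%997=726 -> [756, 726]
  L2: h(756,726)=(756*31+726)%997=234 -> [234]
  root = 234 != target 580
Candidate B: set leaf[2] = 2 -> leaves = [88, 22, 2, 13]
  L0: [88, 22, 2, 13]
  L1: h(88,22)=(88*31+22)%997=756 h(2,13)=(2*31+13)%997=75 -> [756, 75]
  L2: h(756,75)=(756*31+75)%997=580 -> [580]
  root = 580 == target 580  ** MATCH **
Candidate C: set leaf[1] = 69 -> leaves = [88, 69, 18, 13]
  L0: [88, 69, 18, 13]
  L1: h(88,69)=(88*31+69)%997=803 h(18,13)=(18*31+13)%997=571 -> [803, 571]
  L2: h(803,571)=(803*31+571)%997=539 -> [539]
  root = 539 != target 580
Candidate B produces the target root.

Answer: B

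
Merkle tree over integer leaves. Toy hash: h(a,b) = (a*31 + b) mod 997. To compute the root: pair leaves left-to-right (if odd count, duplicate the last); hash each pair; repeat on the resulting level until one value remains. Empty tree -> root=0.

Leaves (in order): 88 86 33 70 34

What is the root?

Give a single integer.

L0: [88, 86, 33, 70, 34]
L1: h(88,86)=(88*31+86)%997=820 h(33,70)=(33*31+70)%997=96 h(34,34)=(34*31+34)%997=91 -> [820, 96, 91]
L2: h(820,96)=(820*31+96)%997=591 h(91,91)=(91*31+91)%997=918 -> [591, 918]
L3: h(591,918)=(591*31+918)%997=296 -> [296]

Answer: 296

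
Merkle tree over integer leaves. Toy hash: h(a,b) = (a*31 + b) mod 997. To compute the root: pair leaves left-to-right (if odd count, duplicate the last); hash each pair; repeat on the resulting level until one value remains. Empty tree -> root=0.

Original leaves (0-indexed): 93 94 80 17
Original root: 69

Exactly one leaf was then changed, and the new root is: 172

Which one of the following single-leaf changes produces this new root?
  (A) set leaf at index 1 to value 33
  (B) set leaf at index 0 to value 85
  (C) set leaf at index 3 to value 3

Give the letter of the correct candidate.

Original leaves: [93, 94, 80, 17]
Target new root: 172
Try each candidate change and compute the resulting root:
Candidate A: set leaf[1] = 33 -> leaves = [93, 33, 80, 17]
  L0: [93, 33, 80, 17]
  L1: h(93,33)=(93*31+33)%997=922 h(80,17)=(80*31+17)%997=503 -> [922, 503]
  L2: h(922,503)=(922*31+503)%997=172 -> [172]
  root = 172 == target 172  ** MATCH **
Candidate B: set leaf[0] = 85 -> leaves = [85, 94, 80, 17]
  L0: [85, 94, 80, 17]
  L1: h(85,94)=(85*31+94)%997=735 h(80,17)=(80*31+17)%997=503 -> [735, 503]
  L2: h(735,503)=(735*31+503)%997=357 -> [357]
  root = 357 != target 172
Candidate C: set leaf[3] = 3 -> leaves = [93, 94, 80, 3]
  L0: [93, 94, 80, 3]
  L1: h(93,94)=(93*31+94)%997=983 h(80,3)=(80*31+3)%997=489 -> [983, 489]
  L2: h(983,489)=(983*31+489)%997=55 -> [55]
  root = 55 != target 172
Candidate A produces the target root.

Answer: A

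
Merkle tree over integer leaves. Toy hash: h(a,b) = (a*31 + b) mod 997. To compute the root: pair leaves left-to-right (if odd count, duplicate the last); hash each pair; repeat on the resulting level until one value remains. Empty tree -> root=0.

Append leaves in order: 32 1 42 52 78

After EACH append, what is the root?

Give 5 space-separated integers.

Answer: 32 993 223 233 356

Derivation:
After append 32 (leaves=[32]):
  L0: [32]
  root=32
After append 1 (leaves=[32, 1]):
  L0: [32, 1]
  L1: h(32,1)=(32*31+1)%997=993 -> [993]
  root=993
After append 42 (leaves=[32, 1, 42]):
  L0: [32, 1, 42]
  L1: h(32,1)=(32*31+1)%997=993 h(42,42)=(42*31+42)%997=347 -> [993, 347]
  L2: h(993,347)=(993*31+347)%997=223 -> [223]
  root=223
After append 52 (leaves=[32, 1, 42, 52]):
  L0: [32, 1, 42, 52]
  L1: h(32,1)=(32*31+1)%997=993 h(42,52)=(42*31+52)%997=357 -> [993, 357]
  L2: h(993,357)=(993*31+357)%997=233 -> [233]
  root=233
After append 78 (leaves=[32, 1, 42, 52, 78]):
  L0: [32, 1, 42, 52, 78]
  L1: h(32,1)=(32*31+1)%997=993 h(42,52)=(42*31+52)%997=357 h(78,78)=(78*31+78)%997=502 -> [993, 357, 502]
  L2: h(993,357)=(993*31+357)%997=233 h(502,502)=(502*31+502)%997=112 -> [233, 112]
  L3: h(233,112)=(233*31+112)%997=356 -> [356]
  root=356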